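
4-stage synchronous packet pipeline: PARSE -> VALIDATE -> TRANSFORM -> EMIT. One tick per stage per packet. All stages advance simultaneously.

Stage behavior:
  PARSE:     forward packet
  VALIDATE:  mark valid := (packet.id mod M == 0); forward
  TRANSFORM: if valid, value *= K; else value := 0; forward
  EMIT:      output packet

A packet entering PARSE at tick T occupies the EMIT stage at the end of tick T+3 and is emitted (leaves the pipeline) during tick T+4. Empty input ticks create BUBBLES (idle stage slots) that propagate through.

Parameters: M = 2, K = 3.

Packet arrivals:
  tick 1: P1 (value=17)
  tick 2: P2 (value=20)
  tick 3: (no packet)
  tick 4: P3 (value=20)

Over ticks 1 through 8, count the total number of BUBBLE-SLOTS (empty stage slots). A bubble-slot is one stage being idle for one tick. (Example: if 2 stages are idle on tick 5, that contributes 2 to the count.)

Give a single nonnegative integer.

Tick 1: [PARSE:P1(v=17,ok=F), VALIDATE:-, TRANSFORM:-, EMIT:-] out:-; bubbles=3
Tick 2: [PARSE:P2(v=20,ok=F), VALIDATE:P1(v=17,ok=F), TRANSFORM:-, EMIT:-] out:-; bubbles=2
Tick 3: [PARSE:-, VALIDATE:P2(v=20,ok=T), TRANSFORM:P1(v=0,ok=F), EMIT:-] out:-; bubbles=2
Tick 4: [PARSE:P3(v=20,ok=F), VALIDATE:-, TRANSFORM:P2(v=60,ok=T), EMIT:P1(v=0,ok=F)] out:-; bubbles=1
Tick 5: [PARSE:-, VALIDATE:P3(v=20,ok=F), TRANSFORM:-, EMIT:P2(v=60,ok=T)] out:P1(v=0); bubbles=2
Tick 6: [PARSE:-, VALIDATE:-, TRANSFORM:P3(v=0,ok=F), EMIT:-] out:P2(v=60); bubbles=3
Tick 7: [PARSE:-, VALIDATE:-, TRANSFORM:-, EMIT:P3(v=0,ok=F)] out:-; bubbles=3
Tick 8: [PARSE:-, VALIDATE:-, TRANSFORM:-, EMIT:-] out:P3(v=0); bubbles=4
Total bubble-slots: 20

Answer: 20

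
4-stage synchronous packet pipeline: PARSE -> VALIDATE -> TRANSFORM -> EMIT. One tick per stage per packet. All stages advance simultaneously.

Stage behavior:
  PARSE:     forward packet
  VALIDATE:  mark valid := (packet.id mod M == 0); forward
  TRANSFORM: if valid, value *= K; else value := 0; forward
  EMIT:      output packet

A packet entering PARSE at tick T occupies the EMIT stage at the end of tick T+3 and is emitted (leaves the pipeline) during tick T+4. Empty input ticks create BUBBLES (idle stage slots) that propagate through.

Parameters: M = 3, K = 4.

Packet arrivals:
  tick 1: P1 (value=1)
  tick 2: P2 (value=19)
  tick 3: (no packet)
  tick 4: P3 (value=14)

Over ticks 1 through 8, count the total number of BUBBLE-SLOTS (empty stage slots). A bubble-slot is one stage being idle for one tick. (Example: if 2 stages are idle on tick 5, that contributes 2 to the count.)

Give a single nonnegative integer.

Answer: 20

Derivation:
Tick 1: [PARSE:P1(v=1,ok=F), VALIDATE:-, TRANSFORM:-, EMIT:-] out:-; bubbles=3
Tick 2: [PARSE:P2(v=19,ok=F), VALIDATE:P1(v=1,ok=F), TRANSFORM:-, EMIT:-] out:-; bubbles=2
Tick 3: [PARSE:-, VALIDATE:P2(v=19,ok=F), TRANSFORM:P1(v=0,ok=F), EMIT:-] out:-; bubbles=2
Tick 4: [PARSE:P3(v=14,ok=F), VALIDATE:-, TRANSFORM:P2(v=0,ok=F), EMIT:P1(v=0,ok=F)] out:-; bubbles=1
Tick 5: [PARSE:-, VALIDATE:P3(v=14,ok=T), TRANSFORM:-, EMIT:P2(v=0,ok=F)] out:P1(v=0); bubbles=2
Tick 6: [PARSE:-, VALIDATE:-, TRANSFORM:P3(v=56,ok=T), EMIT:-] out:P2(v=0); bubbles=3
Tick 7: [PARSE:-, VALIDATE:-, TRANSFORM:-, EMIT:P3(v=56,ok=T)] out:-; bubbles=3
Tick 8: [PARSE:-, VALIDATE:-, TRANSFORM:-, EMIT:-] out:P3(v=56); bubbles=4
Total bubble-slots: 20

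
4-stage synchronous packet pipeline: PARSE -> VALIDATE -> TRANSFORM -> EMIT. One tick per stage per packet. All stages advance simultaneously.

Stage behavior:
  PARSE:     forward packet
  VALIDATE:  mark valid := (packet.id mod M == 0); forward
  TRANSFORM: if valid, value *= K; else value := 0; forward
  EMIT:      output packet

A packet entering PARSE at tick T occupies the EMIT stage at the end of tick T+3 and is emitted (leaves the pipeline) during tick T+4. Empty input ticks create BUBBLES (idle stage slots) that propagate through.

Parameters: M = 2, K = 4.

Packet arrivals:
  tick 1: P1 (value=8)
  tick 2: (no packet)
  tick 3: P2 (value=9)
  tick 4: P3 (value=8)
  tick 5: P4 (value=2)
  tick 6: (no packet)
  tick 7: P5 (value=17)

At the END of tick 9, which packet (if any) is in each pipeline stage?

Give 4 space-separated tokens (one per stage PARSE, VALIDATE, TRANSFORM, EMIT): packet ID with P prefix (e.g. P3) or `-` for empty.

Tick 1: [PARSE:P1(v=8,ok=F), VALIDATE:-, TRANSFORM:-, EMIT:-] out:-; in:P1
Tick 2: [PARSE:-, VALIDATE:P1(v=8,ok=F), TRANSFORM:-, EMIT:-] out:-; in:-
Tick 3: [PARSE:P2(v=9,ok=F), VALIDATE:-, TRANSFORM:P1(v=0,ok=F), EMIT:-] out:-; in:P2
Tick 4: [PARSE:P3(v=8,ok=F), VALIDATE:P2(v=9,ok=T), TRANSFORM:-, EMIT:P1(v=0,ok=F)] out:-; in:P3
Tick 5: [PARSE:P4(v=2,ok=F), VALIDATE:P3(v=8,ok=F), TRANSFORM:P2(v=36,ok=T), EMIT:-] out:P1(v=0); in:P4
Tick 6: [PARSE:-, VALIDATE:P4(v=2,ok=T), TRANSFORM:P3(v=0,ok=F), EMIT:P2(v=36,ok=T)] out:-; in:-
Tick 7: [PARSE:P5(v=17,ok=F), VALIDATE:-, TRANSFORM:P4(v=8,ok=T), EMIT:P3(v=0,ok=F)] out:P2(v=36); in:P5
Tick 8: [PARSE:-, VALIDATE:P5(v=17,ok=F), TRANSFORM:-, EMIT:P4(v=8,ok=T)] out:P3(v=0); in:-
Tick 9: [PARSE:-, VALIDATE:-, TRANSFORM:P5(v=0,ok=F), EMIT:-] out:P4(v=8); in:-
At end of tick 9: ['-', '-', 'P5', '-']

Answer: - - P5 -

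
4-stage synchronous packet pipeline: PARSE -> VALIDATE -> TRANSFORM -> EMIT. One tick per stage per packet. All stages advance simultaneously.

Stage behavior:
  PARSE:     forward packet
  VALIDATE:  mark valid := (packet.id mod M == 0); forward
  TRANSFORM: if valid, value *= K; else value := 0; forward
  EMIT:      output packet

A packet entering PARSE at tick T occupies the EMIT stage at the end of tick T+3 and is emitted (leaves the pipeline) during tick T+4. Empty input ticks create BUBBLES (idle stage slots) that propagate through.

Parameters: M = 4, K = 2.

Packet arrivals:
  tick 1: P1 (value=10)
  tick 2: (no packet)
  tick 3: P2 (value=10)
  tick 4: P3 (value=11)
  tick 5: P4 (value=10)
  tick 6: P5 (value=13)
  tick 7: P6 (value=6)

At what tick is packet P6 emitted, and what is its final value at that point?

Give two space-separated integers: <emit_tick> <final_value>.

Tick 1: [PARSE:P1(v=10,ok=F), VALIDATE:-, TRANSFORM:-, EMIT:-] out:-; in:P1
Tick 2: [PARSE:-, VALIDATE:P1(v=10,ok=F), TRANSFORM:-, EMIT:-] out:-; in:-
Tick 3: [PARSE:P2(v=10,ok=F), VALIDATE:-, TRANSFORM:P1(v=0,ok=F), EMIT:-] out:-; in:P2
Tick 4: [PARSE:P3(v=11,ok=F), VALIDATE:P2(v=10,ok=F), TRANSFORM:-, EMIT:P1(v=0,ok=F)] out:-; in:P3
Tick 5: [PARSE:P4(v=10,ok=F), VALIDATE:P3(v=11,ok=F), TRANSFORM:P2(v=0,ok=F), EMIT:-] out:P1(v=0); in:P4
Tick 6: [PARSE:P5(v=13,ok=F), VALIDATE:P4(v=10,ok=T), TRANSFORM:P3(v=0,ok=F), EMIT:P2(v=0,ok=F)] out:-; in:P5
Tick 7: [PARSE:P6(v=6,ok=F), VALIDATE:P5(v=13,ok=F), TRANSFORM:P4(v=20,ok=T), EMIT:P3(v=0,ok=F)] out:P2(v=0); in:P6
Tick 8: [PARSE:-, VALIDATE:P6(v=6,ok=F), TRANSFORM:P5(v=0,ok=F), EMIT:P4(v=20,ok=T)] out:P3(v=0); in:-
Tick 9: [PARSE:-, VALIDATE:-, TRANSFORM:P6(v=0,ok=F), EMIT:P5(v=0,ok=F)] out:P4(v=20); in:-
Tick 10: [PARSE:-, VALIDATE:-, TRANSFORM:-, EMIT:P6(v=0,ok=F)] out:P5(v=0); in:-
Tick 11: [PARSE:-, VALIDATE:-, TRANSFORM:-, EMIT:-] out:P6(v=0); in:-
P6: arrives tick 7, valid=False (id=6, id%4=2), emit tick 11, final value 0

Answer: 11 0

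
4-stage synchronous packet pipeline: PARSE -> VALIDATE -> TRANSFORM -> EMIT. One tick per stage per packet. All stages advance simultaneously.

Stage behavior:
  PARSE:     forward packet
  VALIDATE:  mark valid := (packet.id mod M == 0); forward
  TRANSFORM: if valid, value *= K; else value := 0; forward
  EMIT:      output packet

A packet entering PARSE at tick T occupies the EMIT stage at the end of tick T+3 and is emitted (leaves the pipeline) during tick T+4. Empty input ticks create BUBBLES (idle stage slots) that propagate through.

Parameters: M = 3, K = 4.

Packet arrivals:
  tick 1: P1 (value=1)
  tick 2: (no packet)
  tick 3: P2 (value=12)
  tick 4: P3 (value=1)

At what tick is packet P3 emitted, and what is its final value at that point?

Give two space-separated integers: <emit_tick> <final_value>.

Tick 1: [PARSE:P1(v=1,ok=F), VALIDATE:-, TRANSFORM:-, EMIT:-] out:-; in:P1
Tick 2: [PARSE:-, VALIDATE:P1(v=1,ok=F), TRANSFORM:-, EMIT:-] out:-; in:-
Tick 3: [PARSE:P2(v=12,ok=F), VALIDATE:-, TRANSFORM:P1(v=0,ok=F), EMIT:-] out:-; in:P2
Tick 4: [PARSE:P3(v=1,ok=F), VALIDATE:P2(v=12,ok=F), TRANSFORM:-, EMIT:P1(v=0,ok=F)] out:-; in:P3
Tick 5: [PARSE:-, VALIDATE:P3(v=1,ok=T), TRANSFORM:P2(v=0,ok=F), EMIT:-] out:P1(v=0); in:-
Tick 6: [PARSE:-, VALIDATE:-, TRANSFORM:P3(v=4,ok=T), EMIT:P2(v=0,ok=F)] out:-; in:-
Tick 7: [PARSE:-, VALIDATE:-, TRANSFORM:-, EMIT:P3(v=4,ok=T)] out:P2(v=0); in:-
Tick 8: [PARSE:-, VALIDATE:-, TRANSFORM:-, EMIT:-] out:P3(v=4); in:-
P3: arrives tick 4, valid=True (id=3, id%3=0), emit tick 8, final value 4

Answer: 8 4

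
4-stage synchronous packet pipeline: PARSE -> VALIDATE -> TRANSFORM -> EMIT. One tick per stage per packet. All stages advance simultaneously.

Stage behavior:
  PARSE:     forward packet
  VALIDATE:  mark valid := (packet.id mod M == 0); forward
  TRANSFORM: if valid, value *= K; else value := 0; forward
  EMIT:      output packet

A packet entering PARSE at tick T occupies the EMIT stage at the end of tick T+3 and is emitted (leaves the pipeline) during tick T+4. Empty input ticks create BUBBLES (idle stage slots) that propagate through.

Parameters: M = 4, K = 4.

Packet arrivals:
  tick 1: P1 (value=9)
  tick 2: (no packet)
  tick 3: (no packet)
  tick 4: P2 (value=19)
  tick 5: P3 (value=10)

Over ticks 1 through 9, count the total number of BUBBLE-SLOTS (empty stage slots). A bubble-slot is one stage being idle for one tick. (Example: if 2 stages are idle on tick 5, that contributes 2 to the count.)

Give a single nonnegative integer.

Tick 1: [PARSE:P1(v=9,ok=F), VALIDATE:-, TRANSFORM:-, EMIT:-] out:-; bubbles=3
Tick 2: [PARSE:-, VALIDATE:P1(v=9,ok=F), TRANSFORM:-, EMIT:-] out:-; bubbles=3
Tick 3: [PARSE:-, VALIDATE:-, TRANSFORM:P1(v=0,ok=F), EMIT:-] out:-; bubbles=3
Tick 4: [PARSE:P2(v=19,ok=F), VALIDATE:-, TRANSFORM:-, EMIT:P1(v=0,ok=F)] out:-; bubbles=2
Tick 5: [PARSE:P3(v=10,ok=F), VALIDATE:P2(v=19,ok=F), TRANSFORM:-, EMIT:-] out:P1(v=0); bubbles=2
Tick 6: [PARSE:-, VALIDATE:P3(v=10,ok=F), TRANSFORM:P2(v=0,ok=F), EMIT:-] out:-; bubbles=2
Tick 7: [PARSE:-, VALIDATE:-, TRANSFORM:P3(v=0,ok=F), EMIT:P2(v=0,ok=F)] out:-; bubbles=2
Tick 8: [PARSE:-, VALIDATE:-, TRANSFORM:-, EMIT:P3(v=0,ok=F)] out:P2(v=0); bubbles=3
Tick 9: [PARSE:-, VALIDATE:-, TRANSFORM:-, EMIT:-] out:P3(v=0); bubbles=4
Total bubble-slots: 24

Answer: 24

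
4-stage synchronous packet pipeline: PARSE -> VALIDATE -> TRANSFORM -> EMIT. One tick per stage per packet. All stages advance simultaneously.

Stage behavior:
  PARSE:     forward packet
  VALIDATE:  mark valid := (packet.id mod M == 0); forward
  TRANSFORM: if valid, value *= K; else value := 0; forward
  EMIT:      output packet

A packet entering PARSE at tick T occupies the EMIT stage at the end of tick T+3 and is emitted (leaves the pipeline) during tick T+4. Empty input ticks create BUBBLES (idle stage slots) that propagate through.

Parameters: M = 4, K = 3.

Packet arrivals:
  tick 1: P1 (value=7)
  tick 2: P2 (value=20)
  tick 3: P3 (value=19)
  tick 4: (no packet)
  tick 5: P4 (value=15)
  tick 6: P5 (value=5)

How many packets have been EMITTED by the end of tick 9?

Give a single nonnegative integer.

Answer: 4

Derivation:
Tick 1: [PARSE:P1(v=7,ok=F), VALIDATE:-, TRANSFORM:-, EMIT:-] out:-; in:P1
Tick 2: [PARSE:P2(v=20,ok=F), VALIDATE:P1(v=7,ok=F), TRANSFORM:-, EMIT:-] out:-; in:P2
Tick 3: [PARSE:P3(v=19,ok=F), VALIDATE:P2(v=20,ok=F), TRANSFORM:P1(v=0,ok=F), EMIT:-] out:-; in:P3
Tick 4: [PARSE:-, VALIDATE:P3(v=19,ok=F), TRANSFORM:P2(v=0,ok=F), EMIT:P1(v=0,ok=F)] out:-; in:-
Tick 5: [PARSE:P4(v=15,ok=F), VALIDATE:-, TRANSFORM:P3(v=0,ok=F), EMIT:P2(v=0,ok=F)] out:P1(v=0); in:P4
Tick 6: [PARSE:P5(v=5,ok=F), VALIDATE:P4(v=15,ok=T), TRANSFORM:-, EMIT:P3(v=0,ok=F)] out:P2(v=0); in:P5
Tick 7: [PARSE:-, VALIDATE:P5(v=5,ok=F), TRANSFORM:P4(v=45,ok=T), EMIT:-] out:P3(v=0); in:-
Tick 8: [PARSE:-, VALIDATE:-, TRANSFORM:P5(v=0,ok=F), EMIT:P4(v=45,ok=T)] out:-; in:-
Tick 9: [PARSE:-, VALIDATE:-, TRANSFORM:-, EMIT:P5(v=0,ok=F)] out:P4(v=45); in:-
Emitted by tick 9: ['P1', 'P2', 'P3', 'P4']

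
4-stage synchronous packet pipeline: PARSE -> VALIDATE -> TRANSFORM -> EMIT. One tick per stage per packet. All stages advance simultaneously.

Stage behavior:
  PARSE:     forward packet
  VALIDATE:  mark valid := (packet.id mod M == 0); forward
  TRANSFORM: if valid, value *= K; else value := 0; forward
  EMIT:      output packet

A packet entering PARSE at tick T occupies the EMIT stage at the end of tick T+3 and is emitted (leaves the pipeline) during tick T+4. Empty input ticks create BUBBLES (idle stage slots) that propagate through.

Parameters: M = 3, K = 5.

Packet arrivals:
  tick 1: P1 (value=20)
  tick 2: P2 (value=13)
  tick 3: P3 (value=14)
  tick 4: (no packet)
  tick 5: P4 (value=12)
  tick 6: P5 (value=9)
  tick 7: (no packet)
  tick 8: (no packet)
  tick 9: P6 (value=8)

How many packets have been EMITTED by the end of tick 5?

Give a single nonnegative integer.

Answer: 1

Derivation:
Tick 1: [PARSE:P1(v=20,ok=F), VALIDATE:-, TRANSFORM:-, EMIT:-] out:-; in:P1
Tick 2: [PARSE:P2(v=13,ok=F), VALIDATE:P1(v=20,ok=F), TRANSFORM:-, EMIT:-] out:-; in:P2
Tick 3: [PARSE:P3(v=14,ok=F), VALIDATE:P2(v=13,ok=F), TRANSFORM:P1(v=0,ok=F), EMIT:-] out:-; in:P3
Tick 4: [PARSE:-, VALIDATE:P3(v=14,ok=T), TRANSFORM:P2(v=0,ok=F), EMIT:P1(v=0,ok=F)] out:-; in:-
Tick 5: [PARSE:P4(v=12,ok=F), VALIDATE:-, TRANSFORM:P3(v=70,ok=T), EMIT:P2(v=0,ok=F)] out:P1(v=0); in:P4
Emitted by tick 5: ['P1']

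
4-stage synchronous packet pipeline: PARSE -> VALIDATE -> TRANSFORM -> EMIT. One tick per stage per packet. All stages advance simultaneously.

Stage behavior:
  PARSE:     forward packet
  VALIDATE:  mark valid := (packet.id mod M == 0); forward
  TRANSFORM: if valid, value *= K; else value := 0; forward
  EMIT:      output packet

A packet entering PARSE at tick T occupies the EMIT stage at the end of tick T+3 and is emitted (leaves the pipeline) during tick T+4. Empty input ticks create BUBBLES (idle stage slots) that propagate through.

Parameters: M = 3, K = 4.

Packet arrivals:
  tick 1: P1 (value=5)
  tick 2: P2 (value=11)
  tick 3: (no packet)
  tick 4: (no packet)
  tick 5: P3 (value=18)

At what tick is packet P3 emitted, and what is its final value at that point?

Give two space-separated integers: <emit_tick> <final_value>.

Answer: 9 72

Derivation:
Tick 1: [PARSE:P1(v=5,ok=F), VALIDATE:-, TRANSFORM:-, EMIT:-] out:-; in:P1
Tick 2: [PARSE:P2(v=11,ok=F), VALIDATE:P1(v=5,ok=F), TRANSFORM:-, EMIT:-] out:-; in:P2
Tick 3: [PARSE:-, VALIDATE:P2(v=11,ok=F), TRANSFORM:P1(v=0,ok=F), EMIT:-] out:-; in:-
Tick 4: [PARSE:-, VALIDATE:-, TRANSFORM:P2(v=0,ok=F), EMIT:P1(v=0,ok=F)] out:-; in:-
Tick 5: [PARSE:P3(v=18,ok=F), VALIDATE:-, TRANSFORM:-, EMIT:P2(v=0,ok=F)] out:P1(v=0); in:P3
Tick 6: [PARSE:-, VALIDATE:P3(v=18,ok=T), TRANSFORM:-, EMIT:-] out:P2(v=0); in:-
Tick 7: [PARSE:-, VALIDATE:-, TRANSFORM:P3(v=72,ok=T), EMIT:-] out:-; in:-
Tick 8: [PARSE:-, VALIDATE:-, TRANSFORM:-, EMIT:P3(v=72,ok=T)] out:-; in:-
Tick 9: [PARSE:-, VALIDATE:-, TRANSFORM:-, EMIT:-] out:P3(v=72); in:-
P3: arrives tick 5, valid=True (id=3, id%3=0), emit tick 9, final value 72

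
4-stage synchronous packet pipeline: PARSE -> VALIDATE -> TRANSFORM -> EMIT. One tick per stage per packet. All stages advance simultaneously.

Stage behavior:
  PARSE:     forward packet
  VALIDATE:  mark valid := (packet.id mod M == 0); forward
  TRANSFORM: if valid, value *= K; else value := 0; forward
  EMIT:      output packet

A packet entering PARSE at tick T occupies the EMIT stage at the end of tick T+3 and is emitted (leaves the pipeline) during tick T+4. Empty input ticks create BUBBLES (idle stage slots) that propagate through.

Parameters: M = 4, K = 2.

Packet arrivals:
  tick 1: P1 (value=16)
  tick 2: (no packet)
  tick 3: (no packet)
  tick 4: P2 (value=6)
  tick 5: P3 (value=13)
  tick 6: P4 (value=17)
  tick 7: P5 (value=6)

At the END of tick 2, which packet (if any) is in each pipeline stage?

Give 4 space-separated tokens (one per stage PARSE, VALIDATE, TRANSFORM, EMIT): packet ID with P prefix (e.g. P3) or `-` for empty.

Tick 1: [PARSE:P1(v=16,ok=F), VALIDATE:-, TRANSFORM:-, EMIT:-] out:-; in:P1
Tick 2: [PARSE:-, VALIDATE:P1(v=16,ok=F), TRANSFORM:-, EMIT:-] out:-; in:-
At end of tick 2: ['-', 'P1', '-', '-']

Answer: - P1 - -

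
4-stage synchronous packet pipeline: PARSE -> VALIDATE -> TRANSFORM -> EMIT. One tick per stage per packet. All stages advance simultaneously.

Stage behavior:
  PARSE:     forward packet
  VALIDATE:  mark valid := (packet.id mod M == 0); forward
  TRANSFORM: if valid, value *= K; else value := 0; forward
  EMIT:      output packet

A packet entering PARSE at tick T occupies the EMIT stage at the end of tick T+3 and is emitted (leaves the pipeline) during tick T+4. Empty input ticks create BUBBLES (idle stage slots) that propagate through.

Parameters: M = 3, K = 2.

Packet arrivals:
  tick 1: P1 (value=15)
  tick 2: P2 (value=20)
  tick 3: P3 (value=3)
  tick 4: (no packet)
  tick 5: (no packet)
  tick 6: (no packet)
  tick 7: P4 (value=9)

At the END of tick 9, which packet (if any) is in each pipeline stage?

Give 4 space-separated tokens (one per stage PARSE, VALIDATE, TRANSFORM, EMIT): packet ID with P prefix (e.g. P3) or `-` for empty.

Tick 1: [PARSE:P1(v=15,ok=F), VALIDATE:-, TRANSFORM:-, EMIT:-] out:-; in:P1
Tick 2: [PARSE:P2(v=20,ok=F), VALIDATE:P1(v=15,ok=F), TRANSFORM:-, EMIT:-] out:-; in:P2
Tick 3: [PARSE:P3(v=3,ok=F), VALIDATE:P2(v=20,ok=F), TRANSFORM:P1(v=0,ok=F), EMIT:-] out:-; in:P3
Tick 4: [PARSE:-, VALIDATE:P3(v=3,ok=T), TRANSFORM:P2(v=0,ok=F), EMIT:P1(v=0,ok=F)] out:-; in:-
Tick 5: [PARSE:-, VALIDATE:-, TRANSFORM:P3(v=6,ok=T), EMIT:P2(v=0,ok=F)] out:P1(v=0); in:-
Tick 6: [PARSE:-, VALIDATE:-, TRANSFORM:-, EMIT:P3(v=6,ok=T)] out:P2(v=0); in:-
Tick 7: [PARSE:P4(v=9,ok=F), VALIDATE:-, TRANSFORM:-, EMIT:-] out:P3(v=6); in:P4
Tick 8: [PARSE:-, VALIDATE:P4(v=9,ok=F), TRANSFORM:-, EMIT:-] out:-; in:-
Tick 9: [PARSE:-, VALIDATE:-, TRANSFORM:P4(v=0,ok=F), EMIT:-] out:-; in:-
At end of tick 9: ['-', '-', 'P4', '-']

Answer: - - P4 -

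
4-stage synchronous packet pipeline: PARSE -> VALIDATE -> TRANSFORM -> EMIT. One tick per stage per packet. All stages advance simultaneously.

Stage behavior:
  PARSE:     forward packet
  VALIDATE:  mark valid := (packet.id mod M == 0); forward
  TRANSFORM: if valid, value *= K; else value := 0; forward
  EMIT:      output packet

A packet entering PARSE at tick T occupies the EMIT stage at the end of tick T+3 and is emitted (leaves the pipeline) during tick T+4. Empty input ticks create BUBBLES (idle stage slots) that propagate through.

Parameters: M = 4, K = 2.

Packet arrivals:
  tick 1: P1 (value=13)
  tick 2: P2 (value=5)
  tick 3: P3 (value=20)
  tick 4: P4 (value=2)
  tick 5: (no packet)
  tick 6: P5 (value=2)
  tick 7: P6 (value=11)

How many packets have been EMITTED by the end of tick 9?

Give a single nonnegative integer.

Answer: 4

Derivation:
Tick 1: [PARSE:P1(v=13,ok=F), VALIDATE:-, TRANSFORM:-, EMIT:-] out:-; in:P1
Tick 2: [PARSE:P2(v=5,ok=F), VALIDATE:P1(v=13,ok=F), TRANSFORM:-, EMIT:-] out:-; in:P2
Tick 3: [PARSE:P3(v=20,ok=F), VALIDATE:P2(v=5,ok=F), TRANSFORM:P1(v=0,ok=F), EMIT:-] out:-; in:P3
Tick 4: [PARSE:P4(v=2,ok=F), VALIDATE:P3(v=20,ok=F), TRANSFORM:P2(v=0,ok=F), EMIT:P1(v=0,ok=F)] out:-; in:P4
Tick 5: [PARSE:-, VALIDATE:P4(v=2,ok=T), TRANSFORM:P3(v=0,ok=F), EMIT:P2(v=0,ok=F)] out:P1(v=0); in:-
Tick 6: [PARSE:P5(v=2,ok=F), VALIDATE:-, TRANSFORM:P4(v=4,ok=T), EMIT:P3(v=0,ok=F)] out:P2(v=0); in:P5
Tick 7: [PARSE:P6(v=11,ok=F), VALIDATE:P5(v=2,ok=F), TRANSFORM:-, EMIT:P4(v=4,ok=T)] out:P3(v=0); in:P6
Tick 8: [PARSE:-, VALIDATE:P6(v=11,ok=F), TRANSFORM:P5(v=0,ok=F), EMIT:-] out:P4(v=4); in:-
Tick 9: [PARSE:-, VALIDATE:-, TRANSFORM:P6(v=0,ok=F), EMIT:P5(v=0,ok=F)] out:-; in:-
Emitted by tick 9: ['P1', 'P2', 'P3', 'P4']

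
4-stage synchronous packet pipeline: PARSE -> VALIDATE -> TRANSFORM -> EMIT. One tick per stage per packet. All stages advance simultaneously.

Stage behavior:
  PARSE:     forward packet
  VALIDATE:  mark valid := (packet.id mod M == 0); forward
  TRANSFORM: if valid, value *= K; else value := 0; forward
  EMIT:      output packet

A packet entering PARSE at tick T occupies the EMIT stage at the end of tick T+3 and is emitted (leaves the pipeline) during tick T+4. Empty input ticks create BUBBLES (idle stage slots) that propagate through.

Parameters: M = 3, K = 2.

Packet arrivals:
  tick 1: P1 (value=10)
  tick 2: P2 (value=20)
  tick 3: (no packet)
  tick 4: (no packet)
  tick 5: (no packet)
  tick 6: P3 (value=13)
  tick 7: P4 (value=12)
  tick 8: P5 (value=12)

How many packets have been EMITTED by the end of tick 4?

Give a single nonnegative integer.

Tick 1: [PARSE:P1(v=10,ok=F), VALIDATE:-, TRANSFORM:-, EMIT:-] out:-; in:P1
Tick 2: [PARSE:P2(v=20,ok=F), VALIDATE:P1(v=10,ok=F), TRANSFORM:-, EMIT:-] out:-; in:P2
Tick 3: [PARSE:-, VALIDATE:P2(v=20,ok=F), TRANSFORM:P1(v=0,ok=F), EMIT:-] out:-; in:-
Tick 4: [PARSE:-, VALIDATE:-, TRANSFORM:P2(v=0,ok=F), EMIT:P1(v=0,ok=F)] out:-; in:-
Emitted by tick 4: []

Answer: 0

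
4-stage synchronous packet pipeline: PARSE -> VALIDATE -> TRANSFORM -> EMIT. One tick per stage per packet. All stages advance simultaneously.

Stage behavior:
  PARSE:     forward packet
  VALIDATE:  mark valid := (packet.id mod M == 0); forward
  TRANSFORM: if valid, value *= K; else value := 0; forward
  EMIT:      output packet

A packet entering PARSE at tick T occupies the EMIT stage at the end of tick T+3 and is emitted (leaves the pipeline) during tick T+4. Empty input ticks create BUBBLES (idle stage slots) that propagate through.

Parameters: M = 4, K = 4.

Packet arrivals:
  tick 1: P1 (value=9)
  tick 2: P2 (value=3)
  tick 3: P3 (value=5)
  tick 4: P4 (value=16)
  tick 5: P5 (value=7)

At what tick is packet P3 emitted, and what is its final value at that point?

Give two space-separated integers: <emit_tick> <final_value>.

Answer: 7 0

Derivation:
Tick 1: [PARSE:P1(v=9,ok=F), VALIDATE:-, TRANSFORM:-, EMIT:-] out:-; in:P1
Tick 2: [PARSE:P2(v=3,ok=F), VALIDATE:P1(v=9,ok=F), TRANSFORM:-, EMIT:-] out:-; in:P2
Tick 3: [PARSE:P3(v=5,ok=F), VALIDATE:P2(v=3,ok=F), TRANSFORM:P1(v=0,ok=F), EMIT:-] out:-; in:P3
Tick 4: [PARSE:P4(v=16,ok=F), VALIDATE:P3(v=5,ok=F), TRANSFORM:P2(v=0,ok=F), EMIT:P1(v=0,ok=F)] out:-; in:P4
Tick 5: [PARSE:P5(v=7,ok=F), VALIDATE:P4(v=16,ok=T), TRANSFORM:P3(v=0,ok=F), EMIT:P2(v=0,ok=F)] out:P1(v=0); in:P5
Tick 6: [PARSE:-, VALIDATE:P5(v=7,ok=F), TRANSFORM:P4(v=64,ok=T), EMIT:P3(v=0,ok=F)] out:P2(v=0); in:-
Tick 7: [PARSE:-, VALIDATE:-, TRANSFORM:P5(v=0,ok=F), EMIT:P4(v=64,ok=T)] out:P3(v=0); in:-
Tick 8: [PARSE:-, VALIDATE:-, TRANSFORM:-, EMIT:P5(v=0,ok=F)] out:P4(v=64); in:-
Tick 9: [PARSE:-, VALIDATE:-, TRANSFORM:-, EMIT:-] out:P5(v=0); in:-
P3: arrives tick 3, valid=False (id=3, id%4=3), emit tick 7, final value 0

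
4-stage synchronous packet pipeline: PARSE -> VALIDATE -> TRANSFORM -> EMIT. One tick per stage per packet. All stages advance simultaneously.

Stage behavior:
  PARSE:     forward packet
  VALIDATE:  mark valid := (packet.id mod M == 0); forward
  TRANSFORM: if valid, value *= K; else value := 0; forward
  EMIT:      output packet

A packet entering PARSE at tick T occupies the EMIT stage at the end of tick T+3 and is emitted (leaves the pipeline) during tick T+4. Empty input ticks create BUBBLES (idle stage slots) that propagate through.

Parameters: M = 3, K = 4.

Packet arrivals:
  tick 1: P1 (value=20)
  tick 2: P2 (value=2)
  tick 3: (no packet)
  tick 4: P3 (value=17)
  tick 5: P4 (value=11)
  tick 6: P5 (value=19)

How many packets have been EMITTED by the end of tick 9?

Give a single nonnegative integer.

Answer: 4

Derivation:
Tick 1: [PARSE:P1(v=20,ok=F), VALIDATE:-, TRANSFORM:-, EMIT:-] out:-; in:P1
Tick 2: [PARSE:P2(v=2,ok=F), VALIDATE:P1(v=20,ok=F), TRANSFORM:-, EMIT:-] out:-; in:P2
Tick 3: [PARSE:-, VALIDATE:P2(v=2,ok=F), TRANSFORM:P1(v=0,ok=F), EMIT:-] out:-; in:-
Tick 4: [PARSE:P3(v=17,ok=F), VALIDATE:-, TRANSFORM:P2(v=0,ok=F), EMIT:P1(v=0,ok=F)] out:-; in:P3
Tick 5: [PARSE:P4(v=11,ok=F), VALIDATE:P3(v=17,ok=T), TRANSFORM:-, EMIT:P2(v=0,ok=F)] out:P1(v=0); in:P4
Tick 6: [PARSE:P5(v=19,ok=F), VALIDATE:P4(v=11,ok=F), TRANSFORM:P3(v=68,ok=T), EMIT:-] out:P2(v=0); in:P5
Tick 7: [PARSE:-, VALIDATE:P5(v=19,ok=F), TRANSFORM:P4(v=0,ok=F), EMIT:P3(v=68,ok=T)] out:-; in:-
Tick 8: [PARSE:-, VALIDATE:-, TRANSFORM:P5(v=0,ok=F), EMIT:P4(v=0,ok=F)] out:P3(v=68); in:-
Tick 9: [PARSE:-, VALIDATE:-, TRANSFORM:-, EMIT:P5(v=0,ok=F)] out:P4(v=0); in:-
Emitted by tick 9: ['P1', 'P2', 'P3', 'P4']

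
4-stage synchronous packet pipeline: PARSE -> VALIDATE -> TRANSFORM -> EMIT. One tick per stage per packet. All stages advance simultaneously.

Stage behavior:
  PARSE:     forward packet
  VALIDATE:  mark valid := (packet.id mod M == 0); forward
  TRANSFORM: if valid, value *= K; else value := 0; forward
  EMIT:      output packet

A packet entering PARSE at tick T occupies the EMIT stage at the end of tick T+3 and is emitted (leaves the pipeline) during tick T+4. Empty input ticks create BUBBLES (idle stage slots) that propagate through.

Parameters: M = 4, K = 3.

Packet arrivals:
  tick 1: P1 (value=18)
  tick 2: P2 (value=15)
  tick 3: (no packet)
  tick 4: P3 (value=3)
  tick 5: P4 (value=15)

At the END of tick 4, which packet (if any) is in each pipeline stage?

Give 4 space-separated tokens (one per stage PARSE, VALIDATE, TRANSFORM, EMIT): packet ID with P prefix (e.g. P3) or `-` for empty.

Tick 1: [PARSE:P1(v=18,ok=F), VALIDATE:-, TRANSFORM:-, EMIT:-] out:-; in:P1
Tick 2: [PARSE:P2(v=15,ok=F), VALIDATE:P1(v=18,ok=F), TRANSFORM:-, EMIT:-] out:-; in:P2
Tick 3: [PARSE:-, VALIDATE:P2(v=15,ok=F), TRANSFORM:P1(v=0,ok=F), EMIT:-] out:-; in:-
Tick 4: [PARSE:P3(v=3,ok=F), VALIDATE:-, TRANSFORM:P2(v=0,ok=F), EMIT:P1(v=0,ok=F)] out:-; in:P3
At end of tick 4: ['P3', '-', 'P2', 'P1']

Answer: P3 - P2 P1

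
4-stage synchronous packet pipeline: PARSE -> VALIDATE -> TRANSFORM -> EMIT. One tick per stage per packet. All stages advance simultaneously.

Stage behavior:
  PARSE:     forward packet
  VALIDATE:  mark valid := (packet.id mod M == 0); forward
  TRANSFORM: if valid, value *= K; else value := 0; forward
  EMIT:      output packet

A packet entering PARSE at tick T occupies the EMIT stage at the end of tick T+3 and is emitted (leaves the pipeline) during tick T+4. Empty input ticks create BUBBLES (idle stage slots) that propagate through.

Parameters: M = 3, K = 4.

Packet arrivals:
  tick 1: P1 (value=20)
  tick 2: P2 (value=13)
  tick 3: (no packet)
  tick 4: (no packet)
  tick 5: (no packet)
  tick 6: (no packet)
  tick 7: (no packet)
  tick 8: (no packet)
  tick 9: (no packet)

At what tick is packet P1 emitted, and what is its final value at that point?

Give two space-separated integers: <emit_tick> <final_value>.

Tick 1: [PARSE:P1(v=20,ok=F), VALIDATE:-, TRANSFORM:-, EMIT:-] out:-; in:P1
Tick 2: [PARSE:P2(v=13,ok=F), VALIDATE:P1(v=20,ok=F), TRANSFORM:-, EMIT:-] out:-; in:P2
Tick 3: [PARSE:-, VALIDATE:P2(v=13,ok=F), TRANSFORM:P1(v=0,ok=F), EMIT:-] out:-; in:-
Tick 4: [PARSE:-, VALIDATE:-, TRANSFORM:P2(v=0,ok=F), EMIT:P1(v=0,ok=F)] out:-; in:-
Tick 5: [PARSE:-, VALIDATE:-, TRANSFORM:-, EMIT:P2(v=0,ok=F)] out:P1(v=0); in:-
Tick 6: [PARSE:-, VALIDATE:-, TRANSFORM:-, EMIT:-] out:P2(v=0); in:-
Tick 7: [PARSE:-, VALIDATE:-, TRANSFORM:-, EMIT:-] out:-; in:-
Tick 8: [PARSE:-, VALIDATE:-, TRANSFORM:-, EMIT:-] out:-; in:-
Tick 9: [PARSE:-, VALIDATE:-, TRANSFORM:-, EMIT:-] out:-; in:-
Tick 10: [PARSE:-, VALIDATE:-, TRANSFORM:-, EMIT:-] out:-; in:-
Tick 11: [PARSE:-, VALIDATE:-, TRANSFORM:-, EMIT:-] out:-; in:-
Tick 12: [PARSE:-, VALIDATE:-, TRANSFORM:-, EMIT:-] out:-; in:-
Tick 13: [PARSE:-, VALIDATE:-, TRANSFORM:-, EMIT:-] out:-; in:-
P1: arrives tick 1, valid=False (id=1, id%3=1), emit tick 5, final value 0

Answer: 5 0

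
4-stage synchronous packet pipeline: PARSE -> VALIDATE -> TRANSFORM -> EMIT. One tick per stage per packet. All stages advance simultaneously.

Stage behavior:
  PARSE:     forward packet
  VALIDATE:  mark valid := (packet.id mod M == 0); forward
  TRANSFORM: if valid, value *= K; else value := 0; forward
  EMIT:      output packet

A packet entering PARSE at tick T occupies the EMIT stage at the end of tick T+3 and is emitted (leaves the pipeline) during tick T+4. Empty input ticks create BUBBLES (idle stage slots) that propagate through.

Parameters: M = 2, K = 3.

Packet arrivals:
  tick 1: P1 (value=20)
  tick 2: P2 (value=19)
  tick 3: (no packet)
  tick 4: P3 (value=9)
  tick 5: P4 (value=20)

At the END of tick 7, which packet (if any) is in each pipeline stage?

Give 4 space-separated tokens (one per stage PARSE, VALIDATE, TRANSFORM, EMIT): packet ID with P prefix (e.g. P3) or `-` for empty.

Tick 1: [PARSE:P1(v=20,ok=F), VALIDATE:-, TRANSFORM:-, EMIT:-] out:-; in:P1
Tick 2: [PARSE:P2(v=19,ok=F), VALIDATE:P1(v=20,ok=F), TRANSFORM:-, EMIT:-] out:-; in:P2
Tick 3: [PARSE:-, VALIDATE:P2(v=19,ok=T), TRANSFORM:P1(v=0,ok=F), EMIT:-] out:-; in:-
Tick 4: [PARSE:P3(v=9,ok=F), VALIDATE:-, TRANSFORM:P2(v=57,ok=T), EMIT:P1(v=0,ok=F)] out:-; in:P3
Tick 5: [PARSE:P4(v=20,ok=F), VALIDATE:P3(v=9,ok=F), TRANSFORM:-, EMIT:P2(v=57,ok=T)] out:P1(v=0); in:P4
Tick 6: [PARSE:-, VALIDATE:P4(v=20,ok=T), TRANSFORM:P3(v=0,ok=F), EMIT:-] out:P2(v=57); in:-
Tick 7: [PARSE:-, VALIDATE:-, TRANSFORM:P4(v=60,ok=T), EMIT:P3(v=0,ok=F)] out:-; in:-
At end of tick 7: ['-', '-', 'P4', 'P3']

Answer: - - P4 P3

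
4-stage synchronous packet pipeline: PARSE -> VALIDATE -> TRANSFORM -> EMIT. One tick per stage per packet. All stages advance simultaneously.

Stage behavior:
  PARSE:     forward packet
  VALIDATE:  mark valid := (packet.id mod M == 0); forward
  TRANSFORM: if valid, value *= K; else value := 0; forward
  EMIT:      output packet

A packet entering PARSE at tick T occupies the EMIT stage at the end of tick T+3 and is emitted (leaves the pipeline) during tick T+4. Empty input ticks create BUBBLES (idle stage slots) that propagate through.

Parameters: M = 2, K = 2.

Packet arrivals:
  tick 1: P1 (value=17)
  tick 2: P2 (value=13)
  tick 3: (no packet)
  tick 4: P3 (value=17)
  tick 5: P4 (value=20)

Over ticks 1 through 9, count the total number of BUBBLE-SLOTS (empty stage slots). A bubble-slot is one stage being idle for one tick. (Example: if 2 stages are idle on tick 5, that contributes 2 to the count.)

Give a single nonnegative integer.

Answer: 20

Derivation:
Tick 1: [PARSE:P1(v=17,ok=F), VALIDATE:-, TRANSFORM:-, EMIT:-] out:-; bubbles=3
Tick 2: [PARSE:P2(v=13,ok=F), VALIDATE:P1(v=17,ok=F), TRANSFORM:-, EMIT:-] out:-; bubbles=2
Tick 3: [PARSE:-, VALIDATE:P2(v=13,ok=T), TRANSFORM:P1(v=0,ok=F), EMIT:-] out:-; bubbles=2
Tick 4: [PARSE:P3(v=17,ok=F), VALIDATE:-, TRANSFORM:P2(v=26,ok=T), EMIT:P1(v=0,ok=F)] out:-; bubbles=1
Tick 5: [PARSE:P4(v=20,ok=F), VALIDATE:P3(v=17,ok=F), TRANSFORM:-, EMIT:P2(v=26,ok=T)] out:P1(v=0); bubbles=1
Tick 6: [PARSE:-, VALIDATE:P4(v=20,ok=T), TRANSFORM:P3(v=0,ok=F), EMIT:-] out:P2(v=26); bubbles=2
Tick 7: [PARSE:-, VALIDATE:-, TRANSFORM:P4(v=40,ok=T), EMIT:P3(v=0,ok=F)] out:-; bubbles=2
Tick 8: [PARSE:-, VALIDATE:-, TRANSFORM:-, EMIT:P4(v=40,ok=T)] out:P3(v=0); bubbles=3
Tick 9: [PARSE:-, VALIDATE:-, TRANSFORM:-, EMIT:-] out:P4(v=40); bubbles=4
Total bubble-slots: 20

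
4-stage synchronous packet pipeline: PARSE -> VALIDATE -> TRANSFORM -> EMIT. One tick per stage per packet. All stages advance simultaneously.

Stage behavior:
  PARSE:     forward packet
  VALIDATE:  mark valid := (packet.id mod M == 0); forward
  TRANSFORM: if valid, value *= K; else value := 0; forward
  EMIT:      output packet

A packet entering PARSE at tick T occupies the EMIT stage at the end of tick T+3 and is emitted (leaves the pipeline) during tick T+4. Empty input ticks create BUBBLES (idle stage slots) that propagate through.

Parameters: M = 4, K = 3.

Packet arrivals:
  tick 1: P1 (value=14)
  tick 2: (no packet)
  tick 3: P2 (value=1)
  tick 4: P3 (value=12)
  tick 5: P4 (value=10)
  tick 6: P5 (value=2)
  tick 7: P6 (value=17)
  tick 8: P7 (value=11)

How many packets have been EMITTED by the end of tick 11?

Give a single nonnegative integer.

Tick 1: [PARSE:P1(v=14,ok=F), VALIDATE:-, TRANSFORM:-, EMIT:-] out:-; in:P1
Tick 2: [PARSE:-, VALIDATE:P1(v=14,ok=F), TRANSFORM:-, EMIT:-] out:-; in:-
Tick 3: [PARSE:P2(v=1,ok=F), VALIDATE:-, TRANSFORM:P1(v=0,ok=F), EMIT:-] out:-; in:P2
Tick 4: [PARSE:P3(v=12,ok=F), VALIDATE:P2(v=1,ok=F), TRANSFORM:-, EMIT:P1(v=0,ok=F)] out:-; in:P3
Tick 5: [PARSE:P4(v=10,ok=F), VALIDATE:P3(v=12,ok=F), TRANSFORM:P2(v=0,ok=F), EMIT:-] out:P1(v=0); in:P4
Tick 6: [PARSE:P5(v=2,ok=F), VALIDATE:P4(v=10,ok=T), TRANSFORM:P3(v=0,ok=F), EMIT:P2(v=0,ok=F)] out:-; in:P5
Tick 7: [PARSE:P6(v=17,ok=F), VALIDATE:P5(v=2,ok=F), TRANSFORM:P4(v=30,ok=T), EMIT:P3(v=0,ok=F)] out:P2(v=0); in:P6
Tick 8: [PARSE:P7(v=11,ok=F), VALIDATE:P6(v=17,ok=F), TRANSFORM:P5(v=0,ok=F), EMIT:P4(v=30,ok=T)] out:P3(v=0); in:P7
Tick 9: [PARSE:-, VALIDATE:P7(v=11,ok=F), TRANSFORM:P6(v=0,ok=F), EMIT:P5(v=0,ok=F)] out:P4(v=30); in:-
Tick 10: [PARSE:-, VALIDATE:-, TRANSFORM:P7(v=0,ok=F), EMIT:P6(v=0,ok=F)] out:P5(v=0); in:-
Tick 11: [PARSE:-, VALIDATE:-, TRANSFORM:-, EMIT:P7(v=0,ok=F)] out:P6(v=0); in:-
Emitted by tick 11: ['P1', 'P2', 'P3', 'P4', 'P5', 'P6']

Answer: 6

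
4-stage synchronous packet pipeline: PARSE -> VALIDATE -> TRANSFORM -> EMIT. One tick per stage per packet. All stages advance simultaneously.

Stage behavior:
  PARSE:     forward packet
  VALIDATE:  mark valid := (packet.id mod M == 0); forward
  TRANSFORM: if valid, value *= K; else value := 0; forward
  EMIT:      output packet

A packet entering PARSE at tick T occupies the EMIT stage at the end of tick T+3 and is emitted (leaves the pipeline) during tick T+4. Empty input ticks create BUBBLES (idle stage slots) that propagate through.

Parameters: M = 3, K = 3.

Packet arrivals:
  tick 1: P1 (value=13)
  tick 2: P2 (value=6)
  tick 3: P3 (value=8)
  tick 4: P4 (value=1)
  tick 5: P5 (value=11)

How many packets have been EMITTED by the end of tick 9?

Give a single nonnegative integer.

Answer: 5

Derivation:
Tick 1: [PARSE:P1(v=13,ok=F), VALIDATE:-, TRANSFORM:-, EMIT:-] out:-; in:P1
Tick 2: [PARSE:P2(v=6,ok=F), VALIDATE:P1(v=13,ok=F), TRANSFORM:-, EMIT:-] out:-; in:P2
Tick 3: [PARSE:P3(v=8,ok=F), VALIDATE:P2(v=6,ok=F), TRANSFORM:P1(v=0,ok=F), EMIT:-] out:-; in:P3
Tick 4: [PARSE:P4(v=1,ok=F), VALIDATE:P3(v=8,ok=T), TRANSFORM:P2(v=0,ok=F), EMIT:P1(v=0,ok=F)] out:-; in:P4
Tick 5: [PARSE:P5(v=11,ok=F), VALIDATE:P4(v=1,ok=F), TRANSFORM:P3(v=24,ok=T), EMIT:P2(v=0,ok=F)] out:P1(v=0); in:P5
Tick 6: [PARSE:-, VALIDATE:P5(v=11,ok=F), TRANSFORM:P4(v=0,ok=F), EMIT:P3(v=24,ok=T)] out:P2(v=0); in:-
Tick 7: [PARSE:-, VALIDATE:-, TRANSFORM:P5(v=0,ok=F), EMIT:P4(v=0,ok=F)] out:P3(v=24); in:-
Tick 8: [PARSE:-, VALIDATE:-, TRANSFORM:-, EMIT:P5(v=0,ok=F)] out:P4(v=0); in:-
Tick 9: [PARSE:-, VALIDATE:-, TRANSFORM:-, EMIT:-] out:P5(v=0); in:-
Emitted by tick 9: ['P1', 'P2', 'P3', 'P4', 'P5']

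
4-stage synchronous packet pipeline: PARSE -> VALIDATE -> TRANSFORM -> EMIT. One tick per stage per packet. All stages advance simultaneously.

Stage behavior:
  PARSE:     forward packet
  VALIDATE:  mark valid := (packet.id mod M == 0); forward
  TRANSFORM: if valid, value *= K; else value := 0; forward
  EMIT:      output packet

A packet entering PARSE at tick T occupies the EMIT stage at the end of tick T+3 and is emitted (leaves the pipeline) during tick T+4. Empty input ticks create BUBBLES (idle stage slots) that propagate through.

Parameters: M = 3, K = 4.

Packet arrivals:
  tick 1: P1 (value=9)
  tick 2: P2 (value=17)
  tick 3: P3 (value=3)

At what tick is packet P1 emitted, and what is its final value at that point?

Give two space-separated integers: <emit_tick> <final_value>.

Tick 1: [PARSE:P1(v=9,ok=F), VALIDATE:-, TRANSFORM:-, EMIT:-] out:-; in:P1
Tick 2: [PARSE:P2(v=17,ok=F), VALIDATE:P1(v=9,ok=F), TRANSFORM:-, EMIT:-] out:-; in:P2
Tick 3: [PARSE:P3(v=3,ok=F), VALIDATE:P2(v=17,ok=F), TRANSFORM:P1(v=0,ok=F), EMIT:-] out:-; in:P3
Tick 4: [PARSE:-, VALIDATE:P3(v=3,ok=T), TRANSFORM:P2(v=0,ok=F), EMIT:P1(v=0,ok=F)] out:-; in:-
Tick 5: [PARSE:-, VALIDATE:-, TRANSFORM:P3(v=12,ok=T), EMIT:P2(v=0,ok=F)] out:P1(v=0); in:-
Tick 6: [PARSE:-, VALIDATE:-, TRANSFORM:-, EMIT:P3(v=12,ok=T)] out:P2(v=0); in:-
Tick 7: [PARSE:-, VALIDATE:-, TRANSFORM:-, EMIT:-] out:P3(v=12); in:-
P1: arrives tick 1, valid=False (id=1, id%3=1), emit tick 5, final value 0

Answer: 5 0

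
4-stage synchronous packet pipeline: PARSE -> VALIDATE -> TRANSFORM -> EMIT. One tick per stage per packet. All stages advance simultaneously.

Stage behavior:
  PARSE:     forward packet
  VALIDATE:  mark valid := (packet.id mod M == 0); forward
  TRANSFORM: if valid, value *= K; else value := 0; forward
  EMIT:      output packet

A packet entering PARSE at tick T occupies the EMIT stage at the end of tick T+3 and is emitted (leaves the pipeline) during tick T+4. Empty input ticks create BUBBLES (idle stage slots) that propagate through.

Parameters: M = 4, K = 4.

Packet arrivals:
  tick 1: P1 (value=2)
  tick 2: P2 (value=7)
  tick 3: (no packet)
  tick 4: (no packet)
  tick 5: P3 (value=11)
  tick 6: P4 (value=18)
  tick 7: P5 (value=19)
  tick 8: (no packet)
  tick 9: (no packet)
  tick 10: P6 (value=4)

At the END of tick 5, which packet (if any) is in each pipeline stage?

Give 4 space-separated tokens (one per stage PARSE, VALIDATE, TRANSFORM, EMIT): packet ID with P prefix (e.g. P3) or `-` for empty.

Tick 1: [PARSE:P1(v=2,ok=F), VALIDATE:-, TRANSFORM:-, EMIT:-] out:-; in:P1
Tick 2: [PARSE:P2(v=7,ok=F), VALIDATE:P1(v=2,ok=F), TRANSFORM:-, EMIT:-] out:-; in:P2
Tick 3: [PARSE:-, VALIDATE:P2(v=7,ok=F), TRANSFORM:P1(v=0,ok=F), EMIT:-] out:-; in:-
Tick 4: [PARSE:-, VALIDATE:-, TRANSFORM:P2(v=0,ok=F), EMIT:P1(v=0,ok=F)] out:-; in:-
Tick 5: [PARSE:P3(v=11,ok=F), VALIDATE:-, TRANSFORM:-, EMIT:P2(v=0,ok=F)] out:P1(v=0); in:P3
At end of tick 5: ['P3', '-', '-', 'P2']

Answer: P3 - - P2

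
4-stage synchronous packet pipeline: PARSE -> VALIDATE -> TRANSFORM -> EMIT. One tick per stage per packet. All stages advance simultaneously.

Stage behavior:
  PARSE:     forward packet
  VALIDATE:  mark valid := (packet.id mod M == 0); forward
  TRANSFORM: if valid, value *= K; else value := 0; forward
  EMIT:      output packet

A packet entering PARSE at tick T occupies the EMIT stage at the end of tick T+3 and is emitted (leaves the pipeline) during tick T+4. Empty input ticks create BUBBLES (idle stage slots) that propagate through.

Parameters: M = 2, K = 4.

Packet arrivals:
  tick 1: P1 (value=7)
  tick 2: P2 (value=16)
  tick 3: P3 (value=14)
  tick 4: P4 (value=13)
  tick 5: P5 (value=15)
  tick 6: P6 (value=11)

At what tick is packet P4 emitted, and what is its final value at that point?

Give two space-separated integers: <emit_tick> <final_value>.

Tick 1: [PARSE:P1(v=7,ok=F), VALIDATE:-, TRANSFORM:-, EMIT:-] out:-; in:P1
Tick 2: [PARSE:P2(v=16,ok=F), VALIDATE:P1(v=7,ok=F), TRANSFORM:-, EMIT:-] out:-; in:P2
Tick 3: [PARSE:P3(v=14,ok=F), VALIDATE:P2(v=16,ok=T), TRANSFORM:P1(v=0,ok=F), EMIT:-] out:-; in:P3
Tick 4: [PARSE:P4(v=13,ok=F), VALIDATE:P3(v=14,ok=F), TRANSFORM:P2(v=64,ok=T), EMIT:P1(v=0,ok=F)] out:-; in:P4
Tick 5: [PARSE:P5(v=15,ok=F), VALIDATE:P4(v=13,ok=T), TRANSFORM:P3(v=0,ok=F), EMIT:P2(v=64,ok=T)] out:P1(v=0); in:P5
Tick 6: [PARSE:P6(v=11,ok=F), VALIDATE:P5(v=15,ok=F), TRANSFORM:P4(v=52,ok=T), EMIT:P3(v=0,ok=F)] out:P2(v=64); in:P6
Tick 7: [PARSE:-, VALIDATE:P6(v=11,ok=T), TRANSFORM:P5(v=0,ok=F), EMIT:P4(v=52,ok=T)] out:P3(v=0); in:-
Tick 8: [PARSE:-, VALIDATE:-, TRANSFORM:P6(v=44,ok=T), EMIT:P5(v=0,ok=F)] out:P4(v=52); in:-
Tick 9: [PARSE:-, VALIDATE:-, TRANSFORM:-, EMIT:P6(v=44,ok=T)] out:P5(v=0); in:-
Tick 10: [PARSE:-, VALIDATE:-, TRANSFORM:-, EMIT:-] out:P6(v=44); in:-
P4: arrives tick 4, valid=True (id=4, id%2=0), emit tick 8, final value 52

Answer: 8 52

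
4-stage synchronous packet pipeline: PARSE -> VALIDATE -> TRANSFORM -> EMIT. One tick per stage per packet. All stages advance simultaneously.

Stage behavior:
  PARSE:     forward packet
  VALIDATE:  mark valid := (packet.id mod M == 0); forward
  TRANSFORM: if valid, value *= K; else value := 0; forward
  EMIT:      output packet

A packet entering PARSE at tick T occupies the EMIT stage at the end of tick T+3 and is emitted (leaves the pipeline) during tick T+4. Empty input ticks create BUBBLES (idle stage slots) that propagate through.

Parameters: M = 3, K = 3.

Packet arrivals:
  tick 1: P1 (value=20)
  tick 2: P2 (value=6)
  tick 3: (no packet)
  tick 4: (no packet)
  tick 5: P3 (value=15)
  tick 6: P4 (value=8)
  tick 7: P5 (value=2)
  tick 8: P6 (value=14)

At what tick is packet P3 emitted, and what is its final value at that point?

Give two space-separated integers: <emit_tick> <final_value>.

Tick 1: [PARSE:P1(v=20,ok=F), VALIDATE:-, TRANSFORM:-, EMIT:-] out:-; in:P1
Tick 2: [PARSE:P2(v=6,ok=F), VALIDATE:P1(v=20,ok=F), TRANSFORM:-, EMIT:-] out:-; in:P2
Tick 3: [PARSE:-, VALIDATE:P2(v=6,ok=F), TRANSFORM:P1(v=0,ok=F), EMIT:-] out:-; in:-
Tick 4: [PARSE:-, VALIDATE:-, TRANSFORM:P2(v=0,ok=F), EMIT:P1(v=0,ok=F)] out:-; in:-
Tick 5: [PARSE:P3(v=15,ok=F), VALIDATE:-, TRANSFORM:-, EMIT:P2(v=0,ok=F)] out:P1(v=0); in:P3
Tick 6: [PARSE:P4(v=8,ok=F), VALIDATE:P3(v=15,ok=T), TRANSFORM:-, EMIT:-] out:P2(v=0); in:P4
Tick 7: [PARSE:P5(v=2,ok=F), VALIDATE:P4(v=8,ok=F), TRANSFORM:P3(v=45,ok=T), EMIT:-] out:-; in:P5
Tick 8: [PARSE:P6(v=14,ok=F), VALIDATE:P5(v=2,ok=F), TRANSFORM:P4(v=0,ok=F), EMIT:P3(v=45,ok=T)] out:-; in:P6
Tick 9: [PARSE:-, VALIDATE:P6(v=14,ok=T), TRANSFORM:P5(v=0,ok=F), EMIT:P4(v=0,ok=F)] out:P3(v=45); in:-
Tick 10: [PARSE:-, VALIDATE:-, TRANSFORM:P6(v=42,ok=T), EMIT:P5(v=0,ok=F)] out:P4(v=0); in:-
Tick 11: [PARSE:-, VALIDATE:-, TRANSFORM:-, EMIT:P6(v=42,ok=T)] out:P5(v=0); in:-
Tick 12: [PARSE:-, VALIDATE:-, TRANSFORM:-, EMIT:-] out:P6(v=42); in:-
P3: arrives tick 5, valid=True (id=3, id%3=0), emit tick 9, final value 45

Answer: 9 45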